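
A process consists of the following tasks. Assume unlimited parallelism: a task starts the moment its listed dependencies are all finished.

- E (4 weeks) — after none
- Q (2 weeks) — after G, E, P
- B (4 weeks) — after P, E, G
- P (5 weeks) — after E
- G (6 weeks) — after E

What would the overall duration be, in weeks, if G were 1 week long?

13

Critical path before the change: E→G→B = 4+6+4 = 14 giving 14 weeks.
Since G is critical, the -5 change carries straight to that chain (now 9 weeks).
Now E→P→B = 4+5+4 = 13 is longest, so the finish becomes 13 weeks.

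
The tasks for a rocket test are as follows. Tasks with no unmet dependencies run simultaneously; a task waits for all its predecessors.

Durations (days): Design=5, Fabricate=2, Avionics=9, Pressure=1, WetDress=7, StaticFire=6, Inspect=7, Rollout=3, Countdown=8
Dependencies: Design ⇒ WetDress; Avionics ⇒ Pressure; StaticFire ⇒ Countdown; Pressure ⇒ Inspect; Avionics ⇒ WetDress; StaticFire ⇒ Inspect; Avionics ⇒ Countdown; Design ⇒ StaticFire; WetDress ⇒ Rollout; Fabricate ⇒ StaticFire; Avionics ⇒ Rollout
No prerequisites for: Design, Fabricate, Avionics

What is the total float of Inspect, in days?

1

Critical path: Design→StaticFire→Countdown = 5+6+8 = 19, so the finish is 19 days.
Longest path through Inspect: 18 days (earliest finish 18, latest finish 19).
So Inspect can slip 19 − 18 = 1 day.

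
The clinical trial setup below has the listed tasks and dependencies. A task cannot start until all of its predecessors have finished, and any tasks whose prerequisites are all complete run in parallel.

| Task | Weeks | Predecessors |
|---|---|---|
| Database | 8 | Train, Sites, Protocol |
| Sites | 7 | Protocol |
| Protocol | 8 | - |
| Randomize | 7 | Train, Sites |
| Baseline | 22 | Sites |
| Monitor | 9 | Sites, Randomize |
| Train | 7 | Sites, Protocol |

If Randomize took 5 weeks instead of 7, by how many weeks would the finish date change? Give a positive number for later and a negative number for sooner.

Actual critical path: Protocol→Sites→Train→Randomize→Monitor = 8+7+7+7+9 = 38 ⇒ 38 weeks.
Since Randomize is critical, the -2 change carries straight to that chain (now 36 weeks).
New critical path: Protocol→Sites→Baseline = 8+7+22 = 37 ⇒ 37 weeks.
Change in finish: 37 − 38 = -1 weeks.

-1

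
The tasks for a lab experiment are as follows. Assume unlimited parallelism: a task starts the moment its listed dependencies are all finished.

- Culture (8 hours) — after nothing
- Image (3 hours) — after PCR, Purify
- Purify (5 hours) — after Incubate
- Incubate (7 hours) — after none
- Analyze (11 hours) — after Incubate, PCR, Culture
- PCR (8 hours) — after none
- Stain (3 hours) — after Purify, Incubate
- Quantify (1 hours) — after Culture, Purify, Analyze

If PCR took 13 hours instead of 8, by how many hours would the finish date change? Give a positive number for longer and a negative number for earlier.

5

The binding path is PCR→Analyze→Quantify = 8+11+1 = 20; finish at 20 hours.
PCR is on the critical path; changing it to 13 makes that path 25 hours.
The critical path is still PCR→Analyze→Quantify; finish is now 25 hours.
Change in finish: 25 − 20 = +5 hours.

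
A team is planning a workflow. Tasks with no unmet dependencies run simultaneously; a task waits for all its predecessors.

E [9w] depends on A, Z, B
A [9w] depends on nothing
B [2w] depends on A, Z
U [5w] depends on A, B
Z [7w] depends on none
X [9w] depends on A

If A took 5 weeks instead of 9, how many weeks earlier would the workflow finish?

Actual critical path: A→B→E = 9+2+9 = 20 ⇒ 20 weeks.
A is on the critical path; changing it to 5 makes that path 16 weeks.
The binding chain switches to Z→B→E = 7+2+9 = 18; finish 18 weeks.
Change in finish: 18 − 20 = -2 weeks.

2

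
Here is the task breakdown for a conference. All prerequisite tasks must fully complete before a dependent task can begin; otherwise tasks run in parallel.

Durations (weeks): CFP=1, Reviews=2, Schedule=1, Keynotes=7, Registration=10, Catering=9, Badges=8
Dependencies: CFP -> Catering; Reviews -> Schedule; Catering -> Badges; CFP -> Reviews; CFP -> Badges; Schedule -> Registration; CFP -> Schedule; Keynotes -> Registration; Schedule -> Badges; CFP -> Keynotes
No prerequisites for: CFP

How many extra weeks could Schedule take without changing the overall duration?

4

CFP→Keynotes→Registration = 1+7+10 = 18 sets the makespan at 18 weeks.
Longest path through Schedule: 14 weeks (earliest finish 4, latest finish 8).
Float = 18 − 14 = 4.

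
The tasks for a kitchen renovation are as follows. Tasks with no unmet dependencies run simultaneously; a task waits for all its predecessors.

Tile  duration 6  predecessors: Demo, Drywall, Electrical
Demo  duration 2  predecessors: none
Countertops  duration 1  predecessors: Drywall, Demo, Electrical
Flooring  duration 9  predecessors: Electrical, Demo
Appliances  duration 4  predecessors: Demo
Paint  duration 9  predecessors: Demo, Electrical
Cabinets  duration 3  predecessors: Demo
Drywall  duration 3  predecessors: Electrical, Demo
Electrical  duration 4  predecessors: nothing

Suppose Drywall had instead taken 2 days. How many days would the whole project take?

13

As given, the longest chain is Electrical→Drywall→Tile = 4+3+6 = 13, so the finish is 13 days.
Drywall is on the critical path; changing it to 2 makes that path 12 days.
Now Electrical→Flooring = 4+9 = 13 is longest, so the finish becomes 13 days.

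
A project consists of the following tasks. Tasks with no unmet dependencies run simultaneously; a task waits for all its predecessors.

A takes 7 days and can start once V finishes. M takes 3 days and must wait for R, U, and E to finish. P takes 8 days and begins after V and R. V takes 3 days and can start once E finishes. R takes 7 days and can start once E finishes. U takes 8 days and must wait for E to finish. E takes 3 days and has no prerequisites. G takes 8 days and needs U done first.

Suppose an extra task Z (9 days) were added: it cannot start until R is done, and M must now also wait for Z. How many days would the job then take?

Originally the job takes 19 days.
With Z inserted, M now waits for max(R, U, E, Z).
New critical path: E→R→Z→M = 3+7+9+3 = 22 ⇒ 22 days.

22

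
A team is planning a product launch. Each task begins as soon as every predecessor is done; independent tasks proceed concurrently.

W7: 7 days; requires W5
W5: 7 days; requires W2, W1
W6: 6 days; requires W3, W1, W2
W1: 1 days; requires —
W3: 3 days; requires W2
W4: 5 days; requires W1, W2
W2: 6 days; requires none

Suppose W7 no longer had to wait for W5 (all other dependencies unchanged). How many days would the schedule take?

15

Original critical path: W2→W5→W7 = 6+7+7 = 20 ⇒ 20 days.
Without W5→W7, W7's earliest start moves from 13 to 0.
After: W2→W3→W6 = 6+3+6 = 15 → 15 days.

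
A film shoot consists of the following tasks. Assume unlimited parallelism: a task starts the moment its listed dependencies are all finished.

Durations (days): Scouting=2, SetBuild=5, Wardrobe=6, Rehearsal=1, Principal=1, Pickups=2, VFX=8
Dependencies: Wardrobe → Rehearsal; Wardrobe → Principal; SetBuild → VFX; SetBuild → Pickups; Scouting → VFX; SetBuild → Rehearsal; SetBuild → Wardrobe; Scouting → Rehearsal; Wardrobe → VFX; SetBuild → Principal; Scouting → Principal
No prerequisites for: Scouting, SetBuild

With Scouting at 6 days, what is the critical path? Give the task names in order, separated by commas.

SetBuild, Wardrobe, VFX

The binding path is SetBuild→Wardrobe→VFX = 5+6+8 = 19; finish at 19 days.
The longest path through Scouting is only 10 days, so Scouting has float 9.
The critical path is still SetBuild→Wardrobe→VFX; finish is now 19 days.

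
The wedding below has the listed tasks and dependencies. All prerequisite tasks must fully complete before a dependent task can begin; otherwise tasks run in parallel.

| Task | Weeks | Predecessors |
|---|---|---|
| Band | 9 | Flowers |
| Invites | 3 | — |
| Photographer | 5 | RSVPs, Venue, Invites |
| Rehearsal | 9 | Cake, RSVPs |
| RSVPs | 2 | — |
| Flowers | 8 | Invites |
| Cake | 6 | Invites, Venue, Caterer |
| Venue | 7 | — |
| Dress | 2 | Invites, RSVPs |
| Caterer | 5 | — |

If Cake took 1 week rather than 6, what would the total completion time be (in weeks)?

Critical path before the change: Venue→Cake→Rehearsal = 7+6+9 = 22 giving 22 weeks.
Since Cake is critical, the -5 change carries straight to that chain (now 17 weeks).
New critical path: Invites→Flowers→Band = 3+8+9 = 20 ⇒ 20 weeks.

20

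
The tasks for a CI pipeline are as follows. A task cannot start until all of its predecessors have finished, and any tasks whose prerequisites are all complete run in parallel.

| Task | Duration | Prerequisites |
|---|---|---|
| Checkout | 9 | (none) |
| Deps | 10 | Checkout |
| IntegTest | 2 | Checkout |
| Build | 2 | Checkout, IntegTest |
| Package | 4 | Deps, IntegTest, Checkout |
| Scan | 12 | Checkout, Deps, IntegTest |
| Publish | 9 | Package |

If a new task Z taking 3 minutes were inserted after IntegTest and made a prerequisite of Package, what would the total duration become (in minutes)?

Originally the plan takes 32 minutes.
With Z inserted, Package now waits for max(Deps, IntegTest, Checkout, Z).
New critical path: Checkout→Deps→Package→Publish = 9+10+4+9 = 32 ⇒ 32 minutes.

32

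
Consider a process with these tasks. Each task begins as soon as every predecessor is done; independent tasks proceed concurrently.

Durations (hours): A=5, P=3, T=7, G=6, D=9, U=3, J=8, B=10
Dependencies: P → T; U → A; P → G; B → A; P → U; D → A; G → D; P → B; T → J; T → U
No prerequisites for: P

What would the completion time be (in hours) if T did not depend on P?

23

With the dependency in place, P→G→D→A = 3+6+9+5 = 23 sets the finish at 23 hours.
Without P→T, T's earliest start moves from 3 to 0.
After: P→G→D→A = 3+6+9+5 = 23 → 23 hours.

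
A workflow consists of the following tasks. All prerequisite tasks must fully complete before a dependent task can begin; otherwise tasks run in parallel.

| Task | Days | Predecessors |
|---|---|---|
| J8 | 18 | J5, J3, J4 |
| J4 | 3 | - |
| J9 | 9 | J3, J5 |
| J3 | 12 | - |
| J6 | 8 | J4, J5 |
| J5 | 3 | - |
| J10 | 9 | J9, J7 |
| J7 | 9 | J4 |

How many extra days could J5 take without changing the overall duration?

J3→J8 = 12+18 = 30 sets the makespan at 30 days.
The longest chain containing J5 totals 21 days.
Float = 30 − 21 = 9.

9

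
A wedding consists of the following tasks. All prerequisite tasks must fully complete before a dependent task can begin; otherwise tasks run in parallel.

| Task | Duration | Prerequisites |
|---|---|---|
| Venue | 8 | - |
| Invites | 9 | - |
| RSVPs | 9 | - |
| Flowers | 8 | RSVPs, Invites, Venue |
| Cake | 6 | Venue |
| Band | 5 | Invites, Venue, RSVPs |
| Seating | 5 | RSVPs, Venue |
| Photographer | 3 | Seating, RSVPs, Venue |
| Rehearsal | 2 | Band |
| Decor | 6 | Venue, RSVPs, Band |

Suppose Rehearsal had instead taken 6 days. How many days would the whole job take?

20

Actual critical path: Invites→Band→Decor = 9+5+6 = 20 ⇒ 20 days.
Rehearsal is off the critical path — its longest chain is 16 days, giving 4 of slack.
New critical path: Invites→Band→Rehearsal = 9+5+6 = 20 ⇒ 20 days.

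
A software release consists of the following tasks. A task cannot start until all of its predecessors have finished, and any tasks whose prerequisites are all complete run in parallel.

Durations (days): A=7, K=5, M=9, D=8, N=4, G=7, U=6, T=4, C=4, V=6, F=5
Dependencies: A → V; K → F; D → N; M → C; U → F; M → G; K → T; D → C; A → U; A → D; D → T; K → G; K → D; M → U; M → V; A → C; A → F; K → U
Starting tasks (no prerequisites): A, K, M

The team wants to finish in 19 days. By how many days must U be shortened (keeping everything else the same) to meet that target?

1

Current finish: 20 days; target: 19.
U is on every critical path, so each day cut from U cuts the finish by one (this holds down to a finish of 19).
Need 20 − 19 = 1 day off U → U becomes 5 days, finish becomes 19.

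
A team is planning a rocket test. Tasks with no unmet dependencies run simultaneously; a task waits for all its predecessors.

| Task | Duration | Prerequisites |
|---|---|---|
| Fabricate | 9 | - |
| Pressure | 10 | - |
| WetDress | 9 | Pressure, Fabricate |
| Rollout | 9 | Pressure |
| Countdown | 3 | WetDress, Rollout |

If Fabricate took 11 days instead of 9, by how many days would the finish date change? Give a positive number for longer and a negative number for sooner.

As given, the longest chain is Pressure→WetDress→Countdown = 10+9+3 = 22, so the finish is 22 days.
The longest path through Fabricate is only 21 days, so Fabricate has float 1.
New critical path: Fabricate→WetDress→Countdown = 11+9+3 = 23 ⇒ 23 days.
Change in finish: 23 − 22 = +1 days.

1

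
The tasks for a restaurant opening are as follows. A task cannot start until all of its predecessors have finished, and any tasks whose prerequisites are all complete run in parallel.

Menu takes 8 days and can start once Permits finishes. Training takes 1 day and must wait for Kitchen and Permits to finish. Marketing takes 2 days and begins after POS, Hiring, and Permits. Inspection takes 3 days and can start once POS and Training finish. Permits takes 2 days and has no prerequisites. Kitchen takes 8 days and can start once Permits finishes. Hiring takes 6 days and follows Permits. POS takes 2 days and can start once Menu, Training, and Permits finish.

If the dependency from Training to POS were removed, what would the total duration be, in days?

15

With the dependency in place, Permits→Kitchen→Training→POS→Inspection = 2+8+1+2+3 = 16 sets the finish at 16 days.
Without Training→POS, POS's earliest start moves from 11 to 10.
The longest chain is now Permits→Menu→POS→Inspection = 2+8+2+3 = 15, so the restaurant opening takes 15 days.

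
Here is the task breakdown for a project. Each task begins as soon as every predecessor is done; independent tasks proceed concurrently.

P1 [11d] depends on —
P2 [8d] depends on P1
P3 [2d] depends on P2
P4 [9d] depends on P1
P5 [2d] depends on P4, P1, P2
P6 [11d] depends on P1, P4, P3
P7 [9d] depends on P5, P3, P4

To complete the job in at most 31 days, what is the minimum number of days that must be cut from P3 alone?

1

Current finish: 32 days; target: 31.
P3 is on every critical path, so each day cut from P3 cuts the finish by one (this holds down to a finish of 31).
Need 32 − 31 = 1 day off P3 → P3 becomes 1 day, finish becomes 31.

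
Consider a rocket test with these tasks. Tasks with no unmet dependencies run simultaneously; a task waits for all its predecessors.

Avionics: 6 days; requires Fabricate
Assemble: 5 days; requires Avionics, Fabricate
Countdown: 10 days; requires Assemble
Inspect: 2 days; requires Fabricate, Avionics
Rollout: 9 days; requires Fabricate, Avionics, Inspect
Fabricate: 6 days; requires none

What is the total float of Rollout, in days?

The longest chain is Fabricate→Avionics→Assemble→Countdown = 6+6+5+10 = 27; overall finish 27 days.
The longest chain containing Rollout totals 23 days.
Float = 27 − 23 = 4.

4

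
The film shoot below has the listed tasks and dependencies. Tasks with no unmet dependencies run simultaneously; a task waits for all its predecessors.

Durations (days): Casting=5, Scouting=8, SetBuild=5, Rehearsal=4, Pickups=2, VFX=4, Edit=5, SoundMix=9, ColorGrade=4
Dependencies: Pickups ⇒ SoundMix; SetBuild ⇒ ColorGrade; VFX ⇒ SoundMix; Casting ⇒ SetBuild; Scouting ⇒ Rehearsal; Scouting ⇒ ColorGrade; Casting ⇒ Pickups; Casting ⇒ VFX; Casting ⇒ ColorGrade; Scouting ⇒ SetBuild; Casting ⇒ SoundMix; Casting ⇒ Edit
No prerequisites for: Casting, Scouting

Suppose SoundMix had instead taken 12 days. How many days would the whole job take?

21

The binding path is Casting→VFX→SoundMix = 5+4+9 = 18; finish at 18 days.
Since SoundMix is critical, the +3 change carries straight to that chain (now 21 days).
The critical path is still Casting→VFX→SoundMix; finish is now 21 days.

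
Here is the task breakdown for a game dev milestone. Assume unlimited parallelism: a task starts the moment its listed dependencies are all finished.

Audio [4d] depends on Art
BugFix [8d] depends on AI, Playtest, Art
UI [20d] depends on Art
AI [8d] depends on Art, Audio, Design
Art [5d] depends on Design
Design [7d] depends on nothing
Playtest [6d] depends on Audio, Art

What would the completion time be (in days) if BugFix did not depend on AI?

With the dependency in place, Design→Art→Audio→AI→BugFix = 7+5+4+8+8 = 32 sets the finish at 32 days.
Without AI→BugFix, BugFix's earliest start moves from 24 to 22.
After: Design→Art→UI = 7+5+20 = 32 → 32 days.

32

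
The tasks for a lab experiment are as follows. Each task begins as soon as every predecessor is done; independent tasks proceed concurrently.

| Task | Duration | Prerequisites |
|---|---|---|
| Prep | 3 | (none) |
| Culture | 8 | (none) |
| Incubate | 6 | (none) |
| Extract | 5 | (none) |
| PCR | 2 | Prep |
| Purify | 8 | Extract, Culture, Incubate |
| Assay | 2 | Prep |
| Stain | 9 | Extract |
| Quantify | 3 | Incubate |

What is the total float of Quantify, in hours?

7

The longest chain is Culture→Purify = 8+8 = 16; overall finish 16 hours.
The longest chain containing Quantify totals 9 hours.
Float = 16 − 9 = 7.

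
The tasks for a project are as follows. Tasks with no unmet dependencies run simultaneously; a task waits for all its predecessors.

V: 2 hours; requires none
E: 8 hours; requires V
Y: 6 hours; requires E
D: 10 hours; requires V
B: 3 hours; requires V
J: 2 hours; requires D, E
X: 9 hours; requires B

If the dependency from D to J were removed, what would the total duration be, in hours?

16

Before: longest chain V→E→Y = 2+8+6 = 16, finish 16.
Without D→J, J's earliest start moves from 12 to 10.
After: V→E→Y = 2+8+6 = 16 → 16 hours.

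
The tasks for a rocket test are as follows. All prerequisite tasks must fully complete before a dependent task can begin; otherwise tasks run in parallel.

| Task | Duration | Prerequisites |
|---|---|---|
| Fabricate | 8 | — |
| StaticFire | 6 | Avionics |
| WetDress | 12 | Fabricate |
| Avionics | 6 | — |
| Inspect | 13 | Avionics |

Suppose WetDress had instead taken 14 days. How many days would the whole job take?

As given, the longest chain is Fabricate→WetDress = 8+12 = 20, so the finish is 20 days.
WetDress is on the critical path; changing it to 14 makes that path 22 days.
No other chain overtakes it, so the finish is 22 days.

22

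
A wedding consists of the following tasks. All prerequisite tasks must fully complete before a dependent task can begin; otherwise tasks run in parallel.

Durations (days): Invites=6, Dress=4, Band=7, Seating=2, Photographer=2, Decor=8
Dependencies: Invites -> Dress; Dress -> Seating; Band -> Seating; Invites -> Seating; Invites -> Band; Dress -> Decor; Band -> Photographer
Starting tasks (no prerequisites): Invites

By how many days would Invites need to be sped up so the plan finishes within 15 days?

3

Current finish: 18 days; target: 15.
Invites is on every critical path, so each day cut from Invites cuts the finish by one (this holds down to a finish of 13).
Need 18 − 15 = 3 days off Invites → Invites becomes 3 days, finish becomes 15.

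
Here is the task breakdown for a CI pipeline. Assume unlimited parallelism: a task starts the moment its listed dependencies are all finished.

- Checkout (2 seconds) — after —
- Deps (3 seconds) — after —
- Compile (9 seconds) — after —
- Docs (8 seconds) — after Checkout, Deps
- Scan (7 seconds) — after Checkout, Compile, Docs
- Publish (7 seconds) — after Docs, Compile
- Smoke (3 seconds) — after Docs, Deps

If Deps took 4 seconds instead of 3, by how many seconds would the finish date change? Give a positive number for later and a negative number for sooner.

1

As given, the longest chain is Deps→Docs→Scan = 3+8+7 = 18, so the finish is 18 seconds.
Deps is on the critical path; changing it to 4 makes that path 19 seconds.
No other chain overtakes it, so the finish is 19 seconds.
Change in finish: 19 − 18 = +1 seconds.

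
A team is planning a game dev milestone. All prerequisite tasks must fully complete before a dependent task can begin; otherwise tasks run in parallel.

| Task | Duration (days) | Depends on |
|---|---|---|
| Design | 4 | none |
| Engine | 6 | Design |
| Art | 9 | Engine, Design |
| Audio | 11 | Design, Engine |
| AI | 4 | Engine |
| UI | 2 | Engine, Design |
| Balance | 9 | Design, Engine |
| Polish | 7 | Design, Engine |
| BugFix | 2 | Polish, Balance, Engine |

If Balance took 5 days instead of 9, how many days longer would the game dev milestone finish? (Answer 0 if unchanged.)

As given, the longest chain is Design→Engine→Balance→BugFix = 4+6+9+2 = 21, so the finish is 21 days.
Since Balance is critical, the -4 change carries straight to that chain (now 17 days).
The binding chain switches to Design→Engine→Audio = 4+6+11 = 21; finish 21 days.
Change in finish: 21 − 21 = +0 days.

0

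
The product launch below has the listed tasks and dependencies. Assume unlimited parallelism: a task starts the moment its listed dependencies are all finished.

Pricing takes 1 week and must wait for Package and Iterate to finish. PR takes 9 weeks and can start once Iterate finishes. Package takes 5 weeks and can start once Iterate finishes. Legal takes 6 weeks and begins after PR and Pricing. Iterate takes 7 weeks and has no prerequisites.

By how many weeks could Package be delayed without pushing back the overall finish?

The longest chain is Iterate→PR→Legal = 7+9+6 = 22; overall finish 22 weeks.
The longest chain containing Package totals 19 weeks.
Slack of Package = 10 − 7 = 3 weeks.

3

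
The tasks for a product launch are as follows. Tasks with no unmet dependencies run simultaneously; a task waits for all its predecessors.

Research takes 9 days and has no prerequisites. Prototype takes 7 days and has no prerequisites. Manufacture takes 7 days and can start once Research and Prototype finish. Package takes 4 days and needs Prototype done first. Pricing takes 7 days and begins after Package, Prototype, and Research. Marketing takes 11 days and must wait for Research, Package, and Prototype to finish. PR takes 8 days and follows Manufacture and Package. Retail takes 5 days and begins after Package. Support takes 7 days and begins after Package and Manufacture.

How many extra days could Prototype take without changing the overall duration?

2

Critical path: Research→Manufacture→PR = 9+7+8 = 24, so the finish is 24 days.
Longest path through Prototype: 22 days (earliest finish 7, latest finish 9).
Float = 24 − 22 = 2.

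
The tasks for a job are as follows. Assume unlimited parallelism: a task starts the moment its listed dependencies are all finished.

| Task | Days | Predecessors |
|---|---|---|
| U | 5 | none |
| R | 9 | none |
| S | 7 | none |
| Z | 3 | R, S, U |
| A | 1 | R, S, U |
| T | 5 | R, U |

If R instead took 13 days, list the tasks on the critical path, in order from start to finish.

Actual critical path: R→T = 9+5 = 14 ⇒ 14 days.
R is on the critical path; changing it to 13 makes that path 18 days.
No other chain overtakes it, so the finish is 18 days.

R, T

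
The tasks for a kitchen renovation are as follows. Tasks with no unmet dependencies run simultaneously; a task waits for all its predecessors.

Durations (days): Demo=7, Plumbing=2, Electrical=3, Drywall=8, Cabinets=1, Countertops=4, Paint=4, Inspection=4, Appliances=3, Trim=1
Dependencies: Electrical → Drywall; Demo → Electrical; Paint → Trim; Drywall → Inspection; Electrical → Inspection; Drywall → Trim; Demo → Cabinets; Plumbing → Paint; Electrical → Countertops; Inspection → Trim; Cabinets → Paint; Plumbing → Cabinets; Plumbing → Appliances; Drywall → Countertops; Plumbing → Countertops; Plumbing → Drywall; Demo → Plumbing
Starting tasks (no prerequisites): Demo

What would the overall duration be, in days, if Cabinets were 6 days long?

As given, the longest chain is Demo→Electrical→Drywall→Inspection→Trim = 7+3+8+4+1 = 23, so the finish is 23 days.
Cabinets has 8 days of float (longest path through it is 15).
The critical path is still Demo→Electrical→Drywall→Inspection→Trim; finish is now 23 days.

23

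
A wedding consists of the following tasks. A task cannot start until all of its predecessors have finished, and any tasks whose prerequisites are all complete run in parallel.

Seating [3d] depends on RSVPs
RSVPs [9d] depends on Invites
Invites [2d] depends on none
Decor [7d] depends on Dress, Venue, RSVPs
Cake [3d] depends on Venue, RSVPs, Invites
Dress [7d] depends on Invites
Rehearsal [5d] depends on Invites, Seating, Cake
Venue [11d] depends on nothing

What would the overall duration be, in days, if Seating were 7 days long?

23

Baseline: Invites→RSVPs→Seating→Rehearsal = 2+9+3+5 = 19 → 19 days.
Seating lies on that path, so at 7 days the path becomes 23 days.
That remains the longest chain; total 23 days.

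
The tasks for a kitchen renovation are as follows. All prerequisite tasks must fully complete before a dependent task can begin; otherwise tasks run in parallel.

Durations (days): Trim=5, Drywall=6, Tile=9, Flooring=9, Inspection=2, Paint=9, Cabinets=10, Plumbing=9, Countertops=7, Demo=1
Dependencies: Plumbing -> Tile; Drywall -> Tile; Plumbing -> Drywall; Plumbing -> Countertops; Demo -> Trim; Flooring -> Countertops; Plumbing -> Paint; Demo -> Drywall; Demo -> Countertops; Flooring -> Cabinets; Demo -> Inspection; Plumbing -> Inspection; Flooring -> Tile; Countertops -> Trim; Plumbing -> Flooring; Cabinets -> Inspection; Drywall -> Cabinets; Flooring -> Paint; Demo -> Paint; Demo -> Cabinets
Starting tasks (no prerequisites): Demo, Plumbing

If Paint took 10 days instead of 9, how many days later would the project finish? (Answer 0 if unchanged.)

Actual critical path: Plumbing→Flooring→Cabinets→Inspection = 9+9+10+2 = 30 ⇒ 30 days.
Paint is off the critical path — its longest chain is 27 days, giving 3 of slack.
No other chain overtakes it, so the finish is 30 days.
Change in finish: 30 − 30 = +0 days.

0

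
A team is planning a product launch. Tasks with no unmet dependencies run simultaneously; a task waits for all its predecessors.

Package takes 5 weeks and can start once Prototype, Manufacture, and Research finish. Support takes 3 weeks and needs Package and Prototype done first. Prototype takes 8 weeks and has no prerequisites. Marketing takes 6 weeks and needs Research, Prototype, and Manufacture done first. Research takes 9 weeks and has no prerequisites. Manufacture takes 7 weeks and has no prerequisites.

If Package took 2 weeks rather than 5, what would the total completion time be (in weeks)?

15

The binding path is Research→Package→Support = 9+5+3 = 17; finish at 17 weeks.
Since Package is critical, the -3 change carries straight to that chain (now 14 weeks).
New critical path: Research→Marketing = 9+6 = 15 ⇒ 15 weeks.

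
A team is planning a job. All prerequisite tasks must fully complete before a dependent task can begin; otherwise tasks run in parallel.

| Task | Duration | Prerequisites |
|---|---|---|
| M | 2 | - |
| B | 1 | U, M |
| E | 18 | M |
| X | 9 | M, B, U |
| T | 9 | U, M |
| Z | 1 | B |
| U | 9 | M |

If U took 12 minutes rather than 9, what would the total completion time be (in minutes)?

As given, the longest chain is M→U→B→X = 2+9+1+9 = 21, so the finish is 21 minutes.
U lies on that path, so at 12 minutes the path becomes 24 minutes.
That remains the longest chain; total 24 minutes.

24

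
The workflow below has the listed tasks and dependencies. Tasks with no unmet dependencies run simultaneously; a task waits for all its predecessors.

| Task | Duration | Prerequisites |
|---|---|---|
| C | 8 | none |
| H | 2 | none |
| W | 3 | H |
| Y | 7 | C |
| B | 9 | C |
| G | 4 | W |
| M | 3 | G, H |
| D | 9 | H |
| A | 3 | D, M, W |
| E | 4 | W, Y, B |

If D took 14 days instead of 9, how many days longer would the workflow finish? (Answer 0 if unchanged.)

0

Baseline: C→B→E = 8+9+4 = 21 → 21 days.
D has 7 days of float (longest path through it is 14).
The critical path is still C→B→E; finish is now 21 days.
Change in finish: 21 − 21 = +0 days.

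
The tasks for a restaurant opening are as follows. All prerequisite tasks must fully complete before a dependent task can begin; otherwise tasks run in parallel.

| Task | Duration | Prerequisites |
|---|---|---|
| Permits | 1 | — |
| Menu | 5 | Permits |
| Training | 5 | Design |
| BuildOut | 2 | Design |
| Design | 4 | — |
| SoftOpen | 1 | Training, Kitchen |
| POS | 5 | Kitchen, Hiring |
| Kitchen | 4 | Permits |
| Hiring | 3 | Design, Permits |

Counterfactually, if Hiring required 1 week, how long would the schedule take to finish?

10

Actual critical path: Design→Hiring→POS = 4+3+5 = 12 ⇒ 12 weeks.
Hiring lies on that path, so at 1 week the path becomes 10 weeks.
Now Permits→Kitchen→POS = 1+4+5 = 10 is longest, so the finish becomes 10 weeks.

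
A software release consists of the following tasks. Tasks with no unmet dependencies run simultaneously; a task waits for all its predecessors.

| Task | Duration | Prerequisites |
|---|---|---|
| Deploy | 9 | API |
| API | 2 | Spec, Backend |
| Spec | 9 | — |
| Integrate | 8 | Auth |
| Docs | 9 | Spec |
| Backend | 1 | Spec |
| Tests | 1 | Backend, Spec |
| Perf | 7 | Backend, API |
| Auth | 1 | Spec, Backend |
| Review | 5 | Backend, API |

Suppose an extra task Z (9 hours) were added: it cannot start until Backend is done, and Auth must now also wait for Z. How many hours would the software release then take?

28

Originally the software release takes 21 hours.
With Z inserted, Auth now waits for max(Spec, Backend, Z).
New critical path: Spec→Backend→Z→Auth→Integrate = 9+1+9+1+8 = 28 ⇒ 28 hours.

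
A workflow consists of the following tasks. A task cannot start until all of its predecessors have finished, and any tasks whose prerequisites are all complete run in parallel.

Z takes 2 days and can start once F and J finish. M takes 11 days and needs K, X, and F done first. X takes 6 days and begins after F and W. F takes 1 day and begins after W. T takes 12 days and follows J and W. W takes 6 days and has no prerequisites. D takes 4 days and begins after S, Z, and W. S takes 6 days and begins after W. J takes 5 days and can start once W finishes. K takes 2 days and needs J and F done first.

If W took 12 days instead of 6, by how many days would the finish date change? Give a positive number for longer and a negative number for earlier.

The binding path is W→J→K→M = 6+5+2+11 = 24; finish at 24 days.
W is on the critical path; changing it to 12 makes that path 30 days.
The critical path is still W→J→K→M; finish is now 30 days.
Change in finish: 30 − 24 = +6 days.

6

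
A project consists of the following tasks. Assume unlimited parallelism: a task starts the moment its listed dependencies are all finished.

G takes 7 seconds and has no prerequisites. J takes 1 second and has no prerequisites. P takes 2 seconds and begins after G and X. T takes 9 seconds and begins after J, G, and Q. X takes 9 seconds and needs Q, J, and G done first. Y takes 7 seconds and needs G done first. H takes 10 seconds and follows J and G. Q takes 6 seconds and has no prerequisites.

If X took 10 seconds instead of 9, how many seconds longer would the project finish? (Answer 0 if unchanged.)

1

As given, the longest chain is G→X→P = 7+9+2 = 18, so the finish is 18 seconds.
X is on the critical path; changing it to 10 makes that path 19 seconds.
The critical path is still G→X→P; finish is now 19 seconds.
Change in finish: 19 − 18 = +1 seconds.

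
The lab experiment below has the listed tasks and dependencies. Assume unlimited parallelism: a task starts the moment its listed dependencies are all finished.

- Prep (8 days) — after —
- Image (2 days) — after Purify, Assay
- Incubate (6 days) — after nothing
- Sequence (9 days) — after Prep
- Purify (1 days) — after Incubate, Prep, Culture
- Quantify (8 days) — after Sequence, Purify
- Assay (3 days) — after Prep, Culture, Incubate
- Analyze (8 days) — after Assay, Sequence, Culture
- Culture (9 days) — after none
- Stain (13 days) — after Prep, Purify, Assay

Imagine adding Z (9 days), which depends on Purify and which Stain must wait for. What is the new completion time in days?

Originally the plan takes 25 days.
With Z inserted, Stain now waits for max(Prep, Purify, Assay, Z).
New critical path: Culture→Purify→Z→Stain = 9+1+9+13 = 32 ⇒ 32 days.

32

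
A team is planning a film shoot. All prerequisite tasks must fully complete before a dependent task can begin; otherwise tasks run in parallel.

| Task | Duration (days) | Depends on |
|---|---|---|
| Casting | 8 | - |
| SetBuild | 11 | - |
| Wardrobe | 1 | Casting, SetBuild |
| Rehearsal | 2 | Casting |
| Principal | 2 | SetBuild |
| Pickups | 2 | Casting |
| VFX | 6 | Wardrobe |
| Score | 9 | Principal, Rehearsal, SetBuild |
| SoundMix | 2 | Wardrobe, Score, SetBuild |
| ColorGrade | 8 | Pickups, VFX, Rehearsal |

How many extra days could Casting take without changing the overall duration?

3

SetBuild→Wardrobe→VFX→ColorGrade = 11+1+6+8 = 26 sets the makespan at 26 days.
Longest path through Casting: 23 days (earliest finish 8, latest finish 11).
So Casting can slip 11 − 8 = 3 days.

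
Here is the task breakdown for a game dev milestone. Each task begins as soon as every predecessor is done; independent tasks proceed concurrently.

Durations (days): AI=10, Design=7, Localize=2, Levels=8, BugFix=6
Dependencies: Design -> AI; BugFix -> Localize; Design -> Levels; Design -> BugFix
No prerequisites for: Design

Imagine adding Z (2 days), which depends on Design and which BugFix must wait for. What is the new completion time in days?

17

Originally the job takes 17 days.
With Z inserted, BugFix now waits for max(Design, Z).
New critical path: Design→Z→BugFix→Localize = 7+2+6+2 = 17 ⇒ 17 days.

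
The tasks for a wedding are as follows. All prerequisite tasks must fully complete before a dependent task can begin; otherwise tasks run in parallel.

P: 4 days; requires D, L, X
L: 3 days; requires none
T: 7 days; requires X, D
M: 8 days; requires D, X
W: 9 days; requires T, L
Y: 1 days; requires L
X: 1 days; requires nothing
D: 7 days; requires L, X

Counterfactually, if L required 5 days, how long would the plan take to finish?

28

Actual critical path: L→D→T→W = 3+7+7+9 = 26 ⇒ 26 days.
L is on the critical path; changing it to 5 makes that path 28 days.
That remains the longest chain; total 28 days.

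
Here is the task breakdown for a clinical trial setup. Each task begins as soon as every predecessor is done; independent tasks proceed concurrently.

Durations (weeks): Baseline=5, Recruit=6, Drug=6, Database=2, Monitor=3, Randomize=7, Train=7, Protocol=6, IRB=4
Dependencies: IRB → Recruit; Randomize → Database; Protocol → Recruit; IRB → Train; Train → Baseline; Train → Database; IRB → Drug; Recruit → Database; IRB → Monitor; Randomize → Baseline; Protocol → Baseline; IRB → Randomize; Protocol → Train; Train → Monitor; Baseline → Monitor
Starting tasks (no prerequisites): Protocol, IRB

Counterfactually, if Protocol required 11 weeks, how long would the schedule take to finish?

26

Actual critical path: Protocol→Train→Baseline→Monitor = 6+7+5+3 = 21 ⇒ 21 weeks.
Protocol is on the critical path; changing it to 11 makes that path 26 weeks.
The critical path is still Protocol→Train→Baseline→Monitor; finish is now 26 weeks.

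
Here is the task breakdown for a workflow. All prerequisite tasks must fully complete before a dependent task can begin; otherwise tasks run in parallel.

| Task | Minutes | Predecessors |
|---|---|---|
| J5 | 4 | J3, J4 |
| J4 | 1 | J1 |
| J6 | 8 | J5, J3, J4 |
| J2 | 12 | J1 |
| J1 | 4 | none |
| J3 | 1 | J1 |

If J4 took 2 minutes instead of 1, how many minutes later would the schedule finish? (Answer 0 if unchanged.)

1

The binding path is J1→J4→J5→J6 = 4+1+4+8 = 17; finish at 17 minutes.
J4 lies on that path, so at 2 minutes the path becomes 18 minutes.
That remains the longest chain; total 18 minutes.
Change in finish: 18 − 17 = +1 minutes.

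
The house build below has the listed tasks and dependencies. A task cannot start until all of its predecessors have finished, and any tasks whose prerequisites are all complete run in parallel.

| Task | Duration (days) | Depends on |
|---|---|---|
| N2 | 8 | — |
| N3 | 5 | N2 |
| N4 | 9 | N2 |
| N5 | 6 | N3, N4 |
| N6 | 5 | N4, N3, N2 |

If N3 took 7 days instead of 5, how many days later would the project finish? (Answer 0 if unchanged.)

The binding path is N2→N4→N5 = 8+9+6 = 23; finish at 23 days.
The longest path through N3 is only 19 days, so N3 has float 4.
No other chain overtakes it, so the finish is 23 days.
Change in finish: 23 − 23 = +0 days.

0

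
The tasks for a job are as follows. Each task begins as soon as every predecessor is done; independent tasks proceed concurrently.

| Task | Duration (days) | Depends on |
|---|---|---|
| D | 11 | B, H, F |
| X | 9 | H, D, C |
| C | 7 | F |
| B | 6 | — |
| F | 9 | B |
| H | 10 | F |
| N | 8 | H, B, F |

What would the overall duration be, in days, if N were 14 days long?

45

As given, the longest chain is B→F→H→D→X = 6+9+10+11+9 = 45, so the finish is 45 days.
N is off the critical path — its longest chain is 33 days, giving 12 of slack.
The critical path is still B→F→H→D→X; finish is now 45 days.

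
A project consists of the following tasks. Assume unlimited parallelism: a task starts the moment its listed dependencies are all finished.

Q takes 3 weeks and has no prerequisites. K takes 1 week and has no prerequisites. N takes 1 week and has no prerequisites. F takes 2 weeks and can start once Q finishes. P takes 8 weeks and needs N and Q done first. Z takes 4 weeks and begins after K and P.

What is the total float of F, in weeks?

Q→P→Z = 3+8+4 = 15 sets the makespan at 15 weeks.
Longest path through F: 5 weeks (earliest finish 5, latest finish 15).
Float = 15 − 5 = 10.

10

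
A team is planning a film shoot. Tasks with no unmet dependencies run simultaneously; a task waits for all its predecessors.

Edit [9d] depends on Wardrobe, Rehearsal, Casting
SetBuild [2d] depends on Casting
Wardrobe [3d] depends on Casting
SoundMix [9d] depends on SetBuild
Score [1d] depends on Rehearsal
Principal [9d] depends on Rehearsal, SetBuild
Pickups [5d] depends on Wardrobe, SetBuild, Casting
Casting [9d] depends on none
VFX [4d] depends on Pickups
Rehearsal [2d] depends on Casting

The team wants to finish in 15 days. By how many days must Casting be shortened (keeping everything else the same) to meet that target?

6

Current finish: 21 days; target: 15.
Casting is on every critical path, so each day cut from Casting cuts the finish by one (this holds down to a finish of 13).
Need 21 − 15 = 6 days off Casting → Casting becomes 3 days, finish becomes 15.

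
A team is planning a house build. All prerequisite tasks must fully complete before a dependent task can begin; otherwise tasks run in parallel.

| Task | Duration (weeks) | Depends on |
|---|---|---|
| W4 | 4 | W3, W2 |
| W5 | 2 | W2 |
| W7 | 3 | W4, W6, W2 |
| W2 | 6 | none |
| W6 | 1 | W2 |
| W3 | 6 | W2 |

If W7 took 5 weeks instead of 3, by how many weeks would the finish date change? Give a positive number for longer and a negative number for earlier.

Actual critical path: W2→W3→W4→W7 = 6+6+4+3 = 19 ⇒ 19 weeks.
W7 is on the critical path; changing it to 5 makes that path 21 weeks.
No other chain overtakes it, so the finish is 21 weeks.
Change in finish: 21 − 19 = +2 weeks.

2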